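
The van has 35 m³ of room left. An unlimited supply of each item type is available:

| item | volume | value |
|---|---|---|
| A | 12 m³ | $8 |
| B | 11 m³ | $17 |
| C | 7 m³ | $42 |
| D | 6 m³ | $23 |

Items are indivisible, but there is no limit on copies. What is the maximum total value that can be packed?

$210

Best value-per-unit is C at 42/7, and filling with it alone uses volume 5×7=35. No mix of the others beats 5×42 = 210.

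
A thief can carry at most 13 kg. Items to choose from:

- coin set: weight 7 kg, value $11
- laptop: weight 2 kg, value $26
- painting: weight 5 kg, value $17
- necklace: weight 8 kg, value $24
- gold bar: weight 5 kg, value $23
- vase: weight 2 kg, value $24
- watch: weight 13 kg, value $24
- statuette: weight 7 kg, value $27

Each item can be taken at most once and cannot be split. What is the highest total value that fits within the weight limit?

Check high-value combinations within 13 kg:
- laptop+vase+statuette: weight 2+2+7=11, value 26+24+27=77
- laptop+necklace+vase: weight 2+8+2=12, value 26+24+24=74
- laptop+gold bar+vase: weight 2+5+2=9, value 26+23+24=73
- laptop+painting+vase: weight 2+5+2=9, value 26+17+24=67
- laptop+painting+gold bar: weight 2+5+5=12, value 26+17+23=66
Best: $77.

$77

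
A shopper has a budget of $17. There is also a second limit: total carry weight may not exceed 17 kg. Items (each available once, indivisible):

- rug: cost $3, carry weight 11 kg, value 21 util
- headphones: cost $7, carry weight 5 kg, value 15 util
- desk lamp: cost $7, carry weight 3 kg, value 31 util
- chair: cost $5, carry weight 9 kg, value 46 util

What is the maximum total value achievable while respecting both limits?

Feasible sets respecting both limits:
- desk lamp+chair: cost 12, carry weight 12, value 77
- headphones+chair: cost 12, carry weight 14, value 61
- rug+desk lamp: cost 10, carry weight 14, value 52
- headphones+desk lamp: cost 14, carry weight 8, value 46
Best: 77 util.

77 util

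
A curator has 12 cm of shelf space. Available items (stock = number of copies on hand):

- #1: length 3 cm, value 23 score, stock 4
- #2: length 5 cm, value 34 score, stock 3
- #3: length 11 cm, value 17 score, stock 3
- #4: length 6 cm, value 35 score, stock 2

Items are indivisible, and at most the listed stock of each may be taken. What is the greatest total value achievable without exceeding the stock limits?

Best selections within length 12 and stock limits:
- 4×#1: length 12, value 92
- 2×#1 + 1×#4: length 12, value 81
- 2×#1 + 1×#2: length 11, value 80
Best: 92 score.

92 score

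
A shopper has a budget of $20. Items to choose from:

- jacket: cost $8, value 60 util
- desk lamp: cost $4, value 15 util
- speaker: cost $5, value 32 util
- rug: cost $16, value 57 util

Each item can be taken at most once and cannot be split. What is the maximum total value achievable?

Check high-value combinations within $20:
- jacket+desk lamp+speaker: cost 8+4+5=17, value 60+15+32=107
- jacket+speaker: cost 8+5=13, value 60+32=92
- jacket+desk lamp: cost 8+4=12, value 60+15=75
- desk lamp+rug: cost 4+16=20, value 15+57=72
Best: 107 util.

107 util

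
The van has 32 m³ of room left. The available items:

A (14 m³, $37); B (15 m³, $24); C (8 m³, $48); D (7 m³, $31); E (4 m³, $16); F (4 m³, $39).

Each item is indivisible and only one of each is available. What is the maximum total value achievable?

$140

This is a 0/1 knapsack; check combinations near the capacity.
- A+C+E+F: volume 14+8+4+4=30, value 37+48+16+39=140
- C+D+E+F: volume 8+7+4+4=23, value 48+31+16+39=134
- B+C+E+F: volume 15+8+4+4=31, value 24+48+16+39=127
Best: $140.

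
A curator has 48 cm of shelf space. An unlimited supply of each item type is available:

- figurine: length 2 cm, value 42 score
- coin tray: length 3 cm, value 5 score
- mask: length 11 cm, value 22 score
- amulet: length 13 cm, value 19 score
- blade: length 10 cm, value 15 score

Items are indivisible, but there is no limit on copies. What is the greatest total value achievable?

Best value-per-unit is figurine at 42/2, and filling with it alone uses length 24×2=48. No mix of the others beats 24×42 = 1008.

1008 score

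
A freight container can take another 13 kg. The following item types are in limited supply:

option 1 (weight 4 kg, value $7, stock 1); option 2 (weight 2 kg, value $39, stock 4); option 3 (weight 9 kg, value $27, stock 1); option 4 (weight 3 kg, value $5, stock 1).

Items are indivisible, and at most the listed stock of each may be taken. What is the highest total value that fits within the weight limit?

Top feasible selections:
- 1×option 1 + 4×option 2: weight 12, value 163
- 4×option 2 + 1×option 4: weight 11, value 161
- 4×option 2: weight 8, value 156
Best: $163.

$163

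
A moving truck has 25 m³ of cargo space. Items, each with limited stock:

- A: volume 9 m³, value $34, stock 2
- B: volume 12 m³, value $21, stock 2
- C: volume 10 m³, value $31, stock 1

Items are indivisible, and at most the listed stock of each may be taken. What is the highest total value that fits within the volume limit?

$68

Best selections within volume 25 and stock limits:
- 2×A: volume 18, value 68
- 1×A + 1×C: volume 19, value 65
- 1×A + 1×B: volume 21, value 55
Best: $68.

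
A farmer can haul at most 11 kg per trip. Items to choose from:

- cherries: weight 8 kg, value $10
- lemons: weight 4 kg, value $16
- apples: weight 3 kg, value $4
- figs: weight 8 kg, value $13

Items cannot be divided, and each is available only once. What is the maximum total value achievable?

Check high-value combinations within 11 kg:
- lemons+apples: weight 4+3=7, value 16+4=20
- apples+figs: weight 3+8=11, value 4+13=17
- lemons: weight 4, value 16
- cherries+apples: weight 8+3=11, value 10+4=14
- figs: weight 8, value 13
Best: $20.

$20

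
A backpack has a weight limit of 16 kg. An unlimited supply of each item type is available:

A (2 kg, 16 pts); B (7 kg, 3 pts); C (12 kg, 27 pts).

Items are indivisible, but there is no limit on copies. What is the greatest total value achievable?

128 pts

Best value-per-unit is A at 16/2, and filling with it alone uses weight 8×2=16. No mix of the others beats 8×16 = 128.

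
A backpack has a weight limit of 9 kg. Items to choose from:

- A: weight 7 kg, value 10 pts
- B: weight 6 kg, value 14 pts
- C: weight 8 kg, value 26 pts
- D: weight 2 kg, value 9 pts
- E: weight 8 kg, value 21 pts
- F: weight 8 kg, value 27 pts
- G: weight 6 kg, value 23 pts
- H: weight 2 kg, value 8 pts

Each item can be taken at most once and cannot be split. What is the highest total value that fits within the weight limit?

32 pts

Check high-value combinations within 9 kg:
- D+G: weight 2+6=8, value 9+23=32
- G+H: weight 6+2=8, value 23+8=31
- F: weight 8, value 27
- C: weight 8, value 26
Best: 32 pts.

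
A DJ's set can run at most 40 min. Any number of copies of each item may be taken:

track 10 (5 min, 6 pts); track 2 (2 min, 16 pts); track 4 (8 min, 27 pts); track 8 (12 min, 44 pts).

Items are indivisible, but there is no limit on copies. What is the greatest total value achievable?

Best value-per-unit is track 2 at 16/2, and filling with it alone uses duration 20×2=40. No mix of the others beats 20×16 = 320.

320 pts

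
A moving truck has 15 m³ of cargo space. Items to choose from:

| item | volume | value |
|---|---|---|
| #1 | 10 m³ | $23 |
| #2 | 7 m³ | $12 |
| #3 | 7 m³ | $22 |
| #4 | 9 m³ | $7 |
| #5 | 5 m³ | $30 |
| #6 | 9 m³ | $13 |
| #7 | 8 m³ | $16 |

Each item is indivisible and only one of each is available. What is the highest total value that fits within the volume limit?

This is a 0/1 knapsack; check combinations near the capacity.
- #1+#5: volume 10+5=15, value 23+30=53
- #3+#5: volume 7+5=12, value 22+30=52
- #5+#7: volume 5+8=13, value 30+16=46
- #5+#6: volume 5+9=14, value 30+13=43
- #2+#5: volume 7+5=12, value 12+30=42
Best: $53.

$53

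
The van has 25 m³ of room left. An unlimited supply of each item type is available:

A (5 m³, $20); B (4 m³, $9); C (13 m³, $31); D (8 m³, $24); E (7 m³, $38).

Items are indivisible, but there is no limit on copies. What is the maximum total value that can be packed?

Best value-per-unit is E at 38/7; filling with it alone gives 3×38 = 114.
Optimal mix: 1×B + 3×E → volume 25, value 123.

$123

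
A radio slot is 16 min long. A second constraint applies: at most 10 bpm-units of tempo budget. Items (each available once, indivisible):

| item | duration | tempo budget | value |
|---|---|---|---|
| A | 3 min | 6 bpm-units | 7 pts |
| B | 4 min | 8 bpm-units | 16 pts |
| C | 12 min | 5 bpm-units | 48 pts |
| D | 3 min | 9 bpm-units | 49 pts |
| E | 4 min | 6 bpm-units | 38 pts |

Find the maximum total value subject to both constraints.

Feasible sets respecting both limits:
- D: duration 3, tempo budget 9, value 49
- C: duration 12, tempo budget 5, value 48
- E: duration 4, tempo budget 6, value 38
Best: 49 pts.

49 pts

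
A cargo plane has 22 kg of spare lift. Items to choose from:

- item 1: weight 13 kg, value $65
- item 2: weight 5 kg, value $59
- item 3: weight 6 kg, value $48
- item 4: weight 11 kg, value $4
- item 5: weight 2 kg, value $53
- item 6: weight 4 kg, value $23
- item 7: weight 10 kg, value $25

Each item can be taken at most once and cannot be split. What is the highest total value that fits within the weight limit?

$183

This is a 0/1 knapsack; check combinations near the capacity.
- item 2+item 3+item 5+item 6: weight 5+6+2+4=17, value 59+48+53+23=183
- item 1+item 2+item 5: weight 13+5+2=20, value 65+59+53=177
- item 1+item 3+item 5: weight 13+6+2=21, value 65+48+53=166
Best: $183.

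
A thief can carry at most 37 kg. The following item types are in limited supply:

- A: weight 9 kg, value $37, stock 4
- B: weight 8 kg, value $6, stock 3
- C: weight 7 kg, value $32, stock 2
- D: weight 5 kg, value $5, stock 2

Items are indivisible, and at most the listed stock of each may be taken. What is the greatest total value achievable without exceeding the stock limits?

$148

Top feasible selections:
- 4×A: weight 36, value 148
- 3×A + 1×C: weight 34, value 143
- 2×A + 2×C + 1×D: weight 37, value 143
Best: $148.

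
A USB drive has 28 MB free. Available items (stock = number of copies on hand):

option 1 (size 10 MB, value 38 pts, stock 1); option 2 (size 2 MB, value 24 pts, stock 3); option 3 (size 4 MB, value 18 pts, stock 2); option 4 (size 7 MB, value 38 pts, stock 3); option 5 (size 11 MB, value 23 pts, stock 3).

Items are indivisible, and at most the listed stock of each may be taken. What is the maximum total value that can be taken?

186 pts

Top feasible selections:
- 3×option 2 + 3×option 4: size 27, value 186
- 3×option 2 + 2×option 3 + 2×option 4: size 28, value 184
Best: 186 pts.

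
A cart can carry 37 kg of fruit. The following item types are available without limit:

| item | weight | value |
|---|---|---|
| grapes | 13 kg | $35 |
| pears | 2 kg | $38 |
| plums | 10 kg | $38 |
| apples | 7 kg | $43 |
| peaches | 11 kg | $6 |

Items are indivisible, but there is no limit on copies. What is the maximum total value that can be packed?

Best value-per-unit is pears at 38/2, and filling with it alone uses weight 18×2=36. No mix of the others beats 18×38 = 684.

$684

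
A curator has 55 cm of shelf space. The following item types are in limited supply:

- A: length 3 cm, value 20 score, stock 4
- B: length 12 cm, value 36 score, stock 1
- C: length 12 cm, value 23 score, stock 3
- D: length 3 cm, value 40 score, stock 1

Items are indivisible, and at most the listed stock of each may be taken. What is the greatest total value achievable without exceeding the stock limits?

Top feasible selections:
- 4×A + 1×B + 2×C + 1×D: length 51, value 202
- 4×A + 3×C + 1×D: length 51, value 189
- 3×A + 1×B + 2×C + 1×D: length 48, value 182
Best: 202 score.

202 score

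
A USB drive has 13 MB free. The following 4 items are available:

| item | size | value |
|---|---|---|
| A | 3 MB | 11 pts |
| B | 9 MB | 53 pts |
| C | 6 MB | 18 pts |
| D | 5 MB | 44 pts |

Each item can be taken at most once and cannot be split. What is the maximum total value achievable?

Check high-value combinations within 13 MB:
- A+B: size 3+9=12, value 11+53=64
- C+D: size 6+5=11, value 18+44=62
- A+D: size 3+5=8, value 11+44=55
- B: size 9, value 53
- D: size 5, value 44
Best: 64 pts.

64 pts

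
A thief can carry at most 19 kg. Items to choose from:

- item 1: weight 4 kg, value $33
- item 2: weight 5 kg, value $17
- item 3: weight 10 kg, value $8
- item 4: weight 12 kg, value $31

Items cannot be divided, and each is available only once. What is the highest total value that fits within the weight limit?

Check high-value combinations within 19 kg:
- item 1+item 4: weight 4+12=16, value 33+31=64
- item 1+item 2+item 3: weight 4+5+10=19, value 33+17+8=58
- item 1+item 2: weight 4+5=9, value 33+17=50
- item 2+item 4: weight 5+12=17, value 17+31=48
Best: $64.

$64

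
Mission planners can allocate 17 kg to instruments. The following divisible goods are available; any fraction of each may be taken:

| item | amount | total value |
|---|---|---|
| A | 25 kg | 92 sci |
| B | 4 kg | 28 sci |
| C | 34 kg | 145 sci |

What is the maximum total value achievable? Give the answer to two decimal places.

83.44

Take in order of value per unit:
- B (28/4 per unit): all 4 → value 28, running total 28.00
- C (145/34 per unit): 13 of 34 → value 13×145/34 = 55.4412, running total 83.44
Total 83.44.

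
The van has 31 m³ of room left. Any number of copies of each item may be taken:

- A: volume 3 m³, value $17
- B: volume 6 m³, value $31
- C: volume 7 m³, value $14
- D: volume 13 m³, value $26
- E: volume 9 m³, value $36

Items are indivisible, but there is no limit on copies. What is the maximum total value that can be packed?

Best value-per-unit is A at 17/3, and filling with it alone uses volume 10×3=30. No mix of the others beats 10×17 = 170.

$170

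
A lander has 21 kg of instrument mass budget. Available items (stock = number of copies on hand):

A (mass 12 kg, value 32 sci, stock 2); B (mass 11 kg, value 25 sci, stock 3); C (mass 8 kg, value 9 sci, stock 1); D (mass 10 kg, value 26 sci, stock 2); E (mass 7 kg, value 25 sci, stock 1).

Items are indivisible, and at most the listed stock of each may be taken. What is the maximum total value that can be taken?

57 sci

Best selections within mass 21 and stock limits:
- 1×A + 1×E: mass 19, value 57
- 2×D: mass 20, value 52
Best: 57 sci.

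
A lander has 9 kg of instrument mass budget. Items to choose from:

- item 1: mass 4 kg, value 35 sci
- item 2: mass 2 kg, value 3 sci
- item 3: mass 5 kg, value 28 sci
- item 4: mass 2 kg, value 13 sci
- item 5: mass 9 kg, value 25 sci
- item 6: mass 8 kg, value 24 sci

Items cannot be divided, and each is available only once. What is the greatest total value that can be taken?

63 sci

Check high-value combinations within 9 kg:
- item 1+item 3: mass 4+5=9, value 35+28=63
- item 1+item 2+item 4: mass 4+2+2=8, value 35+3+13=51
- item 1+item 4: mass 4+2=6, value 35+13=48
Best: 63 sci.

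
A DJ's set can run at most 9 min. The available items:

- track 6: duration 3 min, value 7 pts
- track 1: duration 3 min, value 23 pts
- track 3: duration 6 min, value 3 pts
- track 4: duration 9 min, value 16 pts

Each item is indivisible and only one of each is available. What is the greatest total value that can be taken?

Check high-value combinations within 9 min:
- track 6+track 1: duration 3+3=6, value 7+23=30
- track 1+track 3: duration 3+6=9, value 23+3=26
- track 1: duration 3, value 23
Best: 30 pts.

30 pts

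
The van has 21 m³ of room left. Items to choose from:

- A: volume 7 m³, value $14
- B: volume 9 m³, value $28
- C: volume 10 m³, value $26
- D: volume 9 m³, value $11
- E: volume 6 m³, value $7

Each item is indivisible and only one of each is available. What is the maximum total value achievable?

$54

Check high-value combinations within 21 m³:
- B+C: volume 9+10=19, value 28+26=54
- A+B: volume 7+9=16, value 14+28=42
- A+C: volume 7+10=17, value 14+26=40
- B+D: volume 9+9=18, value 28+11=39
- C+D: volume 10+9=19, value 26+11=37
Best: $54.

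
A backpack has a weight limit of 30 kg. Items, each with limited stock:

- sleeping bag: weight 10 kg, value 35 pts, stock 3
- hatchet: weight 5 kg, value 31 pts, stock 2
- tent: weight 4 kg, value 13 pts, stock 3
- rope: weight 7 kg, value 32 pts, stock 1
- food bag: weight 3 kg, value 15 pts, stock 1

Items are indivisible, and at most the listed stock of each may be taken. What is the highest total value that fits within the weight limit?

Top feasible selections:
- 1×sleeping bag + 2×hatchet + 1×rope + 1×food bag: weight 30, value 144
- 2×hatchet + 2×tent + 1×rope + 1×food bag: weight 28, value 135
Best: 144 pts.

144 pts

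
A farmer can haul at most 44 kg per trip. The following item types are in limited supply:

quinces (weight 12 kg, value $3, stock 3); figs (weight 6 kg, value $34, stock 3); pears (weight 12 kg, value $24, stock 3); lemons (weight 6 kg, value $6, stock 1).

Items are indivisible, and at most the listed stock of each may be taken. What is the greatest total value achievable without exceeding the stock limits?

$150

Best selections within weight 44 and stock limits:
- 3×figs + 2×pears: weight 42, value 150
- 3×figs + 1×pears + 1×lemons: weight 36, value 132
- 1×quinces + 3×figs + 1×pears: weight 42, value 129
Best: $150.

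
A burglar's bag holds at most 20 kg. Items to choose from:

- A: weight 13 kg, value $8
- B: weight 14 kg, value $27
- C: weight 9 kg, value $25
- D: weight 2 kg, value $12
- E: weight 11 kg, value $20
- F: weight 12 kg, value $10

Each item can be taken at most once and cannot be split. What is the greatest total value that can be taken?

Check high-value combinations within 20 kg:
- C+E: weight 9+11=20, value 25+20=45
- B+D: weight 14+2=16, value 27+12=39
- C+D: weight 9+2=11, value 25+12=37
Best: $45.

$45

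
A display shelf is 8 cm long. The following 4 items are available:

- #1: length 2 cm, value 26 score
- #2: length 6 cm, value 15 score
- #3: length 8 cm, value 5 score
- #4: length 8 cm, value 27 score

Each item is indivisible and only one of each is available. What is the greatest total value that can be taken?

Check high-value combinations within 8 cm:
- #1+#2: length 2+6=8, value 26+15=41
- #4: length 8, value 27
- #1: length 2, value 26
- #2: length 6, value 15
Best: 41 score.

41 score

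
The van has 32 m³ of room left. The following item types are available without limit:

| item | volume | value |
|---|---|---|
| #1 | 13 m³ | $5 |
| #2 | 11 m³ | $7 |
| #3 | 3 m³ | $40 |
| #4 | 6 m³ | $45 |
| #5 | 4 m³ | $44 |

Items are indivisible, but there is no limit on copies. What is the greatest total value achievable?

$408

Best value-per-unit is #3 at 40/3; filling with it alone gives 10×40 = 400.
Optimal mix: 8×#3 + 2×#5 → volume 32, value 408.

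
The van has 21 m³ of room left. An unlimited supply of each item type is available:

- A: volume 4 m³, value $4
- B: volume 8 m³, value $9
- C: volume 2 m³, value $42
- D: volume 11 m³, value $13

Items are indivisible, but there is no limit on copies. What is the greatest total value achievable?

Best value-per-unit is C at 42/2, and filling with it alone uses volume 10×2=20. No mix of the others beats 10×42 = 420.

$420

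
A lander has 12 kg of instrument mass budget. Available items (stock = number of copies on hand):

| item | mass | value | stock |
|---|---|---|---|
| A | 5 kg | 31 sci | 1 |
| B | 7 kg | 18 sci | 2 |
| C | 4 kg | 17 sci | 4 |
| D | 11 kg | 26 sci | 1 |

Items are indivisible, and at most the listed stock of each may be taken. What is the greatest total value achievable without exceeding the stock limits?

51 sci

Top feasible selections:
- 3×C: mass 12, value 51
- 1×A + 1×B: mass 12, value 49
- 1×A + 1×C: mass 9, value 48
Best: 51 sci.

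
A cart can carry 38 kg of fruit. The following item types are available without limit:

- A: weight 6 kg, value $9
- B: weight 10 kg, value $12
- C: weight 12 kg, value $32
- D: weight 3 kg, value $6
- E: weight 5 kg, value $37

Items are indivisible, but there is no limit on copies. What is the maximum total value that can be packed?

Best value-per-unit is E at 37/5; filling with it alone gives 7×37 = 259.
Optimal mix: 1×D + 7×E → weight 38, value 265.

$265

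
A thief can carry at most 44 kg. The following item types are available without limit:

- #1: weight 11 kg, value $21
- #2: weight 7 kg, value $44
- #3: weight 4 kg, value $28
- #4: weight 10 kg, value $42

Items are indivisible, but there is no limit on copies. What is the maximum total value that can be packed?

$308

Best value-per-unit is #3 at 28/4, and filling with it alone uses weight 11×4=44. No mix of the others beats 11×28 = 308.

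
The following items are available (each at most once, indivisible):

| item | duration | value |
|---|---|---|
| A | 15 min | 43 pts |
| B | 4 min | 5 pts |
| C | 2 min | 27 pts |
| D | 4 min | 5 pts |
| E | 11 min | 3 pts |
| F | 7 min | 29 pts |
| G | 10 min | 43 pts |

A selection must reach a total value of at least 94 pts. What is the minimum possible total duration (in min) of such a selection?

19

Subsets with value ≥ 94, sorted by total duration:
- C+F+G: duration 19, value 99
- B+C+F+G: duration 23, value 104
- C+D+F+G: duration 23, value 104
Minimum duration: 19 min.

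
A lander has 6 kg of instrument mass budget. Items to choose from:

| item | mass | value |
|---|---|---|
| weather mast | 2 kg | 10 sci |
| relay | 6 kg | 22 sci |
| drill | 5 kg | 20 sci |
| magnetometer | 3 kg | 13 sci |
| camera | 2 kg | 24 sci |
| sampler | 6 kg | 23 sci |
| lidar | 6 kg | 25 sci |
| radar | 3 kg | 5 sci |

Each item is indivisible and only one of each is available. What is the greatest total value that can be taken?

37 sci

Check high-value combinations within 6 kg:
- magnetometer+camera: mass 3+2=5, value 13+24=37
- weather mast+camera: mass 2+2=4, value 10+24=34
- camera+radar: mass 2+3=5, value 24+5=29
- lidar: mass 6, value 25
- camera: mass 2, value 24
Best: 37 sci.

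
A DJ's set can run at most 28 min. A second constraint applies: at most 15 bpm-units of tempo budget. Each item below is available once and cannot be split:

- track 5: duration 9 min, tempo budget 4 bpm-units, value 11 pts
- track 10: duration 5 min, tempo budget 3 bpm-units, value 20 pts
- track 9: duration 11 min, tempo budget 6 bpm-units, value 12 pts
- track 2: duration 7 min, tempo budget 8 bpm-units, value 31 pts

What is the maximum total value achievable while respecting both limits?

62 pts

Feasible sets respecting both limits:
- track 5+track 10+track 2: duration 21, tempo budget 15, value 62
- track 10+track 2: duration 12, tempo budget 11, value 51
- track 5+track 10+track 9: duration 25, tempo budget 13, value 43
Best: 62 pts.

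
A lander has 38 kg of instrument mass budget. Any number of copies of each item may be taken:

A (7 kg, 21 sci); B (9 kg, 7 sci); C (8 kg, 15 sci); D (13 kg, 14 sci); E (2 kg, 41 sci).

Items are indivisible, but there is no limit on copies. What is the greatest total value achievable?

Best value-per-unit is E at 41/2, and filling with it alone uses mass 19×2=38. No mix of the others beats 19×41 = 779.

779 sci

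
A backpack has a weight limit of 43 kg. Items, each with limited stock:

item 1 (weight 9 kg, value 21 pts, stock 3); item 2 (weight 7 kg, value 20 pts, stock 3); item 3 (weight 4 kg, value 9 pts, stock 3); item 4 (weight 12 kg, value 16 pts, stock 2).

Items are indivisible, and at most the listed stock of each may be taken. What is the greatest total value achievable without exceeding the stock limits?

111 pts

Best selections within weight 43 and stock limits:
- 2×item 1 + 3×item 2 + 1×item 3: weight 43, value 111
- 1×item 1 + 3×item 2 + 3×item 3: weight 42, value 108
- 3×item 1 + 2×item 2: weight 41, value 103
Best: 111 pts.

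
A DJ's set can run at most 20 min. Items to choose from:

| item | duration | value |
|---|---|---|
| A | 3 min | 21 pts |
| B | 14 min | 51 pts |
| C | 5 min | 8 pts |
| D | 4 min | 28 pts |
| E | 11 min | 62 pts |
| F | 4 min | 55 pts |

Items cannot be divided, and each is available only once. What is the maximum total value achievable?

145 pts

Check high-value combinations within 20 min:
- D+E+F: duration 4+11+4=19, value 28+62+55=145
- A+E+F: duration 3+11+4=18, value 21+62+55=138
- C+E+F: duration 5+11+4=20, value 8+62+55=125
Best: 145 pts.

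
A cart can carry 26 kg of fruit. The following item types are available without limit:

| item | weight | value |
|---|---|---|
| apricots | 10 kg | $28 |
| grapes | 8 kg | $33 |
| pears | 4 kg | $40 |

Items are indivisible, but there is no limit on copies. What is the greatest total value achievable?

$240

Best value-per-unit is pears at 40/4, and filling with it alone uses weight 6×4=24. No mix of the others beats 6×40 = 240.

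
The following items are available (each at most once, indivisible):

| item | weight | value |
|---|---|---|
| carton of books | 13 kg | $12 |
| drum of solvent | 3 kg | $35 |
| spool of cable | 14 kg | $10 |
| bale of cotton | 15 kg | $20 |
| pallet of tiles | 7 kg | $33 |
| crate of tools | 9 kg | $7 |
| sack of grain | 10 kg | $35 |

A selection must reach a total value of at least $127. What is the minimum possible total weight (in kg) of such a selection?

44

Subsets with value ≥ 127, sorted by total weight:
- drum of solvent+bale of cotton+pallet of tiles+crate of tools+sack of grain: weight 44, value 130
- carton of books+drum of solvent+bale of cotton+pallet of tiles+sack of grain: weight 48, value 135
- drum of solvent+spool of cable+bale of cotton+pallet of tiles+sack of grain: weight 49, value 133
Minimum weight: 44 kg.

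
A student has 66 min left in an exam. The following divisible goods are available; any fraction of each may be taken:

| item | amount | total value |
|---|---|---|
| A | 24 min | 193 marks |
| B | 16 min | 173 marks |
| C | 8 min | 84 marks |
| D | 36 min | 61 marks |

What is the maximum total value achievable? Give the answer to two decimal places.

Take in order of value per unit:
- B (173/16 per unit): all 16 → value 173, running total 173.00
- C (84/8 per unit): all 8 → value 84, running total 257.00
- A (193/24 per unit): all 24 → value 193, running total 450.00
- D (61/36 per unit): 18 of 36 → value 18×61/36 = 30.5000, running total 480.50
Total 480.50.

480.50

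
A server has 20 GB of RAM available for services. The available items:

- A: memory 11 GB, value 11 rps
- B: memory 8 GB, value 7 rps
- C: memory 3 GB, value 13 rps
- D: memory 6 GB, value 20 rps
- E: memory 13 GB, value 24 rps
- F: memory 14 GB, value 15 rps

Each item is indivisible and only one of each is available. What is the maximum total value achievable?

Check high-value combinations within 20 GB:
- D+E: memory 6+13=19, value 20+24=44
- A+C+D: memory 11+3+6=20, value 11+13+20=44
- B+C+D: memory 8+3+6=17, value 7+13+20=40
- C+E: memory 3+13=16, value 13+24=37
- D+F: memory 6+14=20, value 20+15=35
Best: 44 rps.

44 rps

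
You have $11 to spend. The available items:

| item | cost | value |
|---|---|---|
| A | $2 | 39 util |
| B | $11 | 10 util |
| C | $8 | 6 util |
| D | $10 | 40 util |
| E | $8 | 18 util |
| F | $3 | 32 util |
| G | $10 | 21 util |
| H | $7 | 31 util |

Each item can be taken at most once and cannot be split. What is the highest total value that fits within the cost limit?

This is a 0/1 knapsack; check combinations near the capacity.
- A+F: cost 2+3=5, value 39+32=71
- A+H: cost 2+7=9, value 39+31=70
- F+H: cost 3+7=10, value 32+31=63
- A+E: cost 2+8=10, value 39+18=57
- E+F: cost 8+3=11, value 18+32=50
Best: 71 util.

71 util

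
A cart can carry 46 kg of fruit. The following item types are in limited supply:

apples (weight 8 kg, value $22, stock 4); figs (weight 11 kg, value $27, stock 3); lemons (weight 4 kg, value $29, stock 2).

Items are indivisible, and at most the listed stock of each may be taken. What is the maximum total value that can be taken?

$156

Top feasible selections:
- 2×apples + 2×figs + 2×lemons: weight 46, value 156
- 3×apples + 1×figs + 2×lemons: weight 43, value 151
- 4×apples + 2×lemons: weight 40, value 146
- 3×figs + 2×lemons: weight 41, value 139
Best: $156.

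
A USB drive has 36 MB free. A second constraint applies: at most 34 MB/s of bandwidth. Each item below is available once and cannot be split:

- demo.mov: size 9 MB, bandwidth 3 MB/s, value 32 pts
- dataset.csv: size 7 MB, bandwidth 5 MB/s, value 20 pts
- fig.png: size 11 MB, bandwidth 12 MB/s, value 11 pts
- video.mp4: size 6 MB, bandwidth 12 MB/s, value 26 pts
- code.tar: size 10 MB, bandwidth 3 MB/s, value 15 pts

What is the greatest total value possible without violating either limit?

93 pts

Feasible sets respecting both limits:
- demo.mov+dataset.csv+video.mp4+code.tar: size 32, bandwidth 23, value 93
- demo.mov+dataset.csv+fig.png+video.mp4: size 33, bandwidth 32, value 89
- demo.mov+fig.png+video.mp4+code.tar: size 36, bandwidth 30, value 84
Best: 93 pts.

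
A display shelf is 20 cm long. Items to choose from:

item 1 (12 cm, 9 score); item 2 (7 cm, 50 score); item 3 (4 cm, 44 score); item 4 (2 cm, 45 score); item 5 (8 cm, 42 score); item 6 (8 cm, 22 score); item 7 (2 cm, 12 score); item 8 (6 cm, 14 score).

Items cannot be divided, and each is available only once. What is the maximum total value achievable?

153 score

This is a 0/1 knapsack; check combinations near the capacity.
- item 2+item 3+item 4+item 8: length 7+4+2+6=19, value 50+44+45+14=153
- item 2+item 3+item 4+item 7: length 7+4+2+2=15, value 50+44+45+12=151
- item 2+item 4+item 5+item 7: length 7+2+8+2=19, value 50+45+42+12=149
- item 3+item 4+item 5+item 8: length 4+2+8+6=20, value 44+45+42+14=145
- item 3+item 4+item 5+item 7: length 4+2+8+2=16, value 44+45+42+12=143
Best: 153 score.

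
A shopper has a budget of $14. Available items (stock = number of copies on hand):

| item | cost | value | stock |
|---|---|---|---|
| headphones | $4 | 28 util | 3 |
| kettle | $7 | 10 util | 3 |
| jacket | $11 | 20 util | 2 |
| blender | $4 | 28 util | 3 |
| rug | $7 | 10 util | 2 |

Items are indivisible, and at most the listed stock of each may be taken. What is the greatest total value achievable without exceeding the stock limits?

84 util

Top feasible selections:
- 3×blender: cost 12, value 84
- 1×headphones + 2×blender: cost 12, value 84
- 2×headphones + 1×blender: cost 12, value 84
Best: 84 util.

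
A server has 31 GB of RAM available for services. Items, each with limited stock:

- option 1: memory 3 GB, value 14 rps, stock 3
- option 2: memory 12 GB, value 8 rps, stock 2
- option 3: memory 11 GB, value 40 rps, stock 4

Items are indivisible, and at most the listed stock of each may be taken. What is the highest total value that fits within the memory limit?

122 rps

Top feasible selections:
- 3×option 1 + 2×option 3: memory 31, value 122
- 2×option 1 + 2×option 3: memory 28, value 108
- 1×option 1 + 2×option 3: memory 25, value 94
- 3×option 1 + 1×option 3: memory 20, value 82
Best: 122 rps.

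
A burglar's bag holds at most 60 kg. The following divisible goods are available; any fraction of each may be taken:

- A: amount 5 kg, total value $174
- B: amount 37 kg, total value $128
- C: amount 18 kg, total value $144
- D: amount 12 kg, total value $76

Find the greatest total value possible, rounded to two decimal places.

Take in order of value per unit:
- A (174/5 per unit): all 5 → value 174, running total 174.00
- C (144/18 per unit): all 18 → value 144, running total 318.00
- D (76/12 per unit): all 12 → value 76, running total 394.00
- B (128/37 per unit): 25 of 37 → value 25×128/37 = 86.4865, running total 480.49
Total 480.49.

480.49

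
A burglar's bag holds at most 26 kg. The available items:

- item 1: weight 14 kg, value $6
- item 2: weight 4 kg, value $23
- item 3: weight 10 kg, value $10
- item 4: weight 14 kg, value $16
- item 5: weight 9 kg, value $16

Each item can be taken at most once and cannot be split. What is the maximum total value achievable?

$49

Check high-value combinations within 26 kg:
- item 2+item 3+item 5: weight 4+10+9=23, value 23+10+16=49
- item 2+item 5: weight 4+9=13, value 23+16=39
- item 2+item 4: weight 4+14=18, value 23+16=39
- item 2+item 3: weight 4+10=14, value 23+10=33
Best: $49.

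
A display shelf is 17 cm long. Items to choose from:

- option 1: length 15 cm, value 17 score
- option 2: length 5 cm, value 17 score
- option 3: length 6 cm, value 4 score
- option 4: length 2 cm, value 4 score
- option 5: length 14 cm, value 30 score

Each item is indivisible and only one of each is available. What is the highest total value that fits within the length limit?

34 score

This is a 0/1 knapsack; check combinations near the capacity.
- option 4+option 5: length 2+14=16, value 4+30=34
- option 5: length 14, value 30
- option 2+option 3+option 4: length 5+6+2=13, value 17+4+4=25
- option 2+option 4: length 5+2=7, value 17+4=21
Best: 34 score.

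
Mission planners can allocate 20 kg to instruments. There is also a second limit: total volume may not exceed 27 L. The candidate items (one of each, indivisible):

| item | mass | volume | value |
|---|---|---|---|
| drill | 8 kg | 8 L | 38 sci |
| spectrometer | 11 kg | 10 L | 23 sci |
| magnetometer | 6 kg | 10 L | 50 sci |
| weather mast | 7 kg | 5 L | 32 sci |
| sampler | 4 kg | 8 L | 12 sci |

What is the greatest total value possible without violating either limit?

100 sci

Feasible sets respecting both limits:
- drill+magnetometer+sampler: mass 18, volume 26, value 100
- magnetometer+weather mast+sampler: mass 17, volume 23, value 94
- drill+magnetometer: mass 14, volume 18, value 88
- magnetometer+weather mast: mass 13, volume 15, value 82
Best: 100 sci.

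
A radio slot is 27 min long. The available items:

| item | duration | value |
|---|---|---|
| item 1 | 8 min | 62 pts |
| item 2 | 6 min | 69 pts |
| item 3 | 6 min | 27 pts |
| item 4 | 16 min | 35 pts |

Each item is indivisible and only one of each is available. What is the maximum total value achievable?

158 pts

Check high-value combinations within 27 min:
- item 1+item 2+item 3: duration 8+6+6=20, value 62+69+27=158
- item 1+item 2: duration 8+6=14, value 62+69=131
- item 2+item 4: duration 6+16=22, value 69+35=104
- item 1+item 4: duration 8+16=24, value 62+35=97
- item 2+item 3: duration 6+6=12, value 69+27=96
Best: 158 pts.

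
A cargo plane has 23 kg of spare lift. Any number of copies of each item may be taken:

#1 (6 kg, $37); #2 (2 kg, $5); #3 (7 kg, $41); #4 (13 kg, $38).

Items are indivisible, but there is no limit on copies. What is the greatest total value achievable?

Best value-per-unit is #1 at 37/6; filling with it alone gives 3×37 = 111.
Optimal mix: 1×#2 + 3×#3 → weight 23, value 128.

$128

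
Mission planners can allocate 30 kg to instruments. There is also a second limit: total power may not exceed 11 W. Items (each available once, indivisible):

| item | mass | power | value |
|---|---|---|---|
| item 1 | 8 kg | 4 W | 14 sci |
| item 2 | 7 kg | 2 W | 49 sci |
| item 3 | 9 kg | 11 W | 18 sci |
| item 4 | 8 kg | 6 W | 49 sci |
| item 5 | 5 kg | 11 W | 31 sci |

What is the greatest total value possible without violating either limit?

Feasible sets respecting both limits:
- item 2+item 4: mass 15, power 8, value 98
- item 1+item 2: mass 15, power 6, value 63
- item 1+item 4: mass 16, power 10, value 63
- item 2: mass 7, power 2, value 49
Best: 98 sci.

98 sci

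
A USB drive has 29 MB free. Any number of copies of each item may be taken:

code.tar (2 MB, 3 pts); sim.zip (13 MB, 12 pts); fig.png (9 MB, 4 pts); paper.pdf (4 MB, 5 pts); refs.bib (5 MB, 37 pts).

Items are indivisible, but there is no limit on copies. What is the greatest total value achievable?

191 pts

Best value-per-unit is refs.bib at 37/5; filling with it alone gives 5×37 = 185.
Optimal mix: 2×code.tar + 5×refs.bib → size 29, value 191.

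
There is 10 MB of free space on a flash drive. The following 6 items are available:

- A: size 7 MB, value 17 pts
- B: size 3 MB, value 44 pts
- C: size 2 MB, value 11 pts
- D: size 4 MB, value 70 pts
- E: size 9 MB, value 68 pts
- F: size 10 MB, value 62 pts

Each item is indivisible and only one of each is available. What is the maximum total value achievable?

Check high-value combinations within 10 MB:
- B+C+D: size 3+2+4=9, value 44+11+70=125
- B+D: size 3+4=7, value 44+70=114
- C+D: size 2+4=6, value 11+70=81
- D: size 4, value 70
- E: size 9, value 68
Best: 125 pts.

125 pts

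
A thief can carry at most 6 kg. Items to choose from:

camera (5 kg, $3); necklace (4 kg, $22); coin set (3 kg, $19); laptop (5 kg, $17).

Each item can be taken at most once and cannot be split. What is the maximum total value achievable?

$22

Check high-value combinations within 6 kg:
- necklace: weight 4, value 22
- coin set: weight 3, value 19
- laptop: weight 5, value 17
- camera: weight 5, value 3
Best: $22.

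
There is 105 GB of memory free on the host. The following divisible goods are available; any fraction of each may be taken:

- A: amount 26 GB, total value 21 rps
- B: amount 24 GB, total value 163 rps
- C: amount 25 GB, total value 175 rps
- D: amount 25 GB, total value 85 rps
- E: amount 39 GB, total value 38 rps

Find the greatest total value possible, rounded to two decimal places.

Take in order of value per unit:
- C (175/25 per unit): all 25 → value 175, running total 175.00
- B (163/24 per unit): all 24 → value 163, running total 338.00
- D (85/25 per unit): all 25 → value 85, running total 423.00
- E (38/39 per unit): 31 of 39 → value 31×38/39 = 30.2051, running total 453.21
Total 453.21.

453.21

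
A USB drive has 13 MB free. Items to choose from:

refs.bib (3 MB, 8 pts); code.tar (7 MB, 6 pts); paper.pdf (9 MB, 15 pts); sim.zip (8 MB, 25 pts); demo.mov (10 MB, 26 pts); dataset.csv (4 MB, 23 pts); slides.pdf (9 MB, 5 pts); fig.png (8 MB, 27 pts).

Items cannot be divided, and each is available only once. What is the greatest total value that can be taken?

50 pts

This is a 0/1 knapsack; check combinations near the capacity.
- dataset.csv+fig.png: size 4+8=12, value 23+27=50
- sim.zip+dataset.csv: size 8+4=12, value 25+23=48
- paper.pdf+dataset.csv: size 9+4=13, value 15+23=38
Best: 50 pts.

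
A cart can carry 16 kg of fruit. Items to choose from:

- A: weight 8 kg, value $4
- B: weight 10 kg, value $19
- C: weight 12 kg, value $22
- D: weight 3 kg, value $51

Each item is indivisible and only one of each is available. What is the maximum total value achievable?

This is a 0/1 knapsack; check combinations near the capacity.
- C+D: weight 12+3=15, value 22+51=73
- B+D: weight 10+3=13, value 19+51=70
- A+D: weight 8+3=11, value 4+51=55
Best: $73.

$73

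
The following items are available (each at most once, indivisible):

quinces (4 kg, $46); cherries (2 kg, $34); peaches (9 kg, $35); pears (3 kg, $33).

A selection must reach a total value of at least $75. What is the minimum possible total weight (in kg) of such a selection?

Subsets with value ≥ 75, sorted by total weight:
- quinces+cherries: weight 6, value 80
- quinces+pears: weight 7, value 79
- quinces+cherries+pears: weight 9, value 113
- quinces+peaches: weight 13, value 81
Minimum weight: 6 kg.

6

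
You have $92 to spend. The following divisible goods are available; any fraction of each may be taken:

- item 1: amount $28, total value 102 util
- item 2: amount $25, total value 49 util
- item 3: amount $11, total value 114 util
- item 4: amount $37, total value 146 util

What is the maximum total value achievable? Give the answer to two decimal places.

393.36

Take in order of value per unit:
- item 3 (114/11 per unit): all 11 → value 114, running total 114.00
- item 4 (146/37 per unit): all 37 → value 146, running total 260.00
- item 1 (102/28 per unit): all 28 → value 102, running total 362.00
- item 2 (49/25 per unit): 16 of 25 → value 16×49/25 = 31.3600, running total 393.36
Total 393.36.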